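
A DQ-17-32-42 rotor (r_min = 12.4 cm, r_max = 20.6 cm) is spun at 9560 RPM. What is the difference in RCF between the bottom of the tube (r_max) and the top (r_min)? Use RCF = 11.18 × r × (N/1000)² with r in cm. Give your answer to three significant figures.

ΔRCF ≈ 8380 g

RCF_max = 11.18 × 20.6 × (9.56)² = 11.18 × 20.6 × 91.3936 ≈ 21,048.7 × g
RCF_min = 11.18 × 12.4 × (9.56)² = 11.18 × 12.4 × 91.3936 ≈ 12,670.1 × g
ΔRCF = 21,048.7 − 12,670.1 = 8,378.6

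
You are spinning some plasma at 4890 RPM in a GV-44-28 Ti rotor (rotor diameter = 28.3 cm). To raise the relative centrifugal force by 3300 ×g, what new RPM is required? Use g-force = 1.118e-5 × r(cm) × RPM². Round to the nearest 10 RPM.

r = 28.3 / 2 = 14.15 cm
Current RCF = 1.118 × 10⁻⁵ × 14.15 × (4890)² = 1.118 × 10⁻⁵ × 14.15 × 23,912,100 ≈ 3,782.8 × g
Target RCF = 3,782.8 + 3,300 = 7,082.8 × g
N² = 7,082.8 / (15.8197 × 10⁻⁵) = 44,772,025
N ≈ √44,772,025 ≈ 6,691.2

6690 RPM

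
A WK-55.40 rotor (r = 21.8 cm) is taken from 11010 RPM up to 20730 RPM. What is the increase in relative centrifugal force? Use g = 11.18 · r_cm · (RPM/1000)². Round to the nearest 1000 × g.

RCF₁ = 11.18 × 21.8 × (11.01)² = 11.18 × 21.8 × 121.2201 ≈ 29,544.2 × g
RCF₂ = 11.18 × 21.8 × (20.73)² = 11.18 × 21.8 × 429.7329 ≈ 104,736.2 × g
Increase = 104,736.2 − 29,544.2 = 75,192

75000 × g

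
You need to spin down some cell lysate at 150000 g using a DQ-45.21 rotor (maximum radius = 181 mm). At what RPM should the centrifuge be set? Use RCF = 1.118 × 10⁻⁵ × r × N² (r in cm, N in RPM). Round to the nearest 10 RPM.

r = 181 mm = 18.1 cm
150,000 = 1.118 × 10⁻⁵ × 18.1 × N²
N² = 150,000 / (20.2358 × 10⁻⁵) = 741,260,538
N ≈ √741,260,538 ≈ 27,226.1

N ≈ 27230 RPM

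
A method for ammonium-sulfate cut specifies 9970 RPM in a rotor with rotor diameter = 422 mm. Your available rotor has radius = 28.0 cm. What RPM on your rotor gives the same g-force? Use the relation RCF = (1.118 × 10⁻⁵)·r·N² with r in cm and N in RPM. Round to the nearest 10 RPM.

≈ 8650 RPM

Original rotor: r = 422 mm / 2 = 211 mm = 21.1 cm
RCF_original = 1.118 × 10⁻⁵ × 21.1 × (9970)² = 1.118 × 10⁻⁵ × 21.1 × 99,400,900 ≈ 23,448.5 × g
23,448.5 = 1.118 × 10⁻⁵ × 28 × N²
N² = 23,448.5 / (31.304 × 10⁻⁵) = 74,905,763
N ≈ √74,905,763 ≈ 8,654.8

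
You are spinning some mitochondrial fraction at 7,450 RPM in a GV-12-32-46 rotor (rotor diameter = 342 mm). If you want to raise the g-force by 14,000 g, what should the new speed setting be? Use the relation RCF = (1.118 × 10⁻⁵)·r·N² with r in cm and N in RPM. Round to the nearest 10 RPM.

11350 RPM

r = 342 mm / 2 = 171 mm = 17.1 cm
Current RCF = 1.118 × 10⁻⁵ × 17.1 × (7450)² = 1.118 × 10⁻⁵ × 17.1 × 55,502,500 ≈ 10,610.9 × g
Target RCF = 10,610.9 + 14,000 = 24,610.9 × g
N² = 24,610.9 / (19.1178 × 10⁻⁵) = 128,732,909
N ≈ √128,732,909 ≈ 11,346.1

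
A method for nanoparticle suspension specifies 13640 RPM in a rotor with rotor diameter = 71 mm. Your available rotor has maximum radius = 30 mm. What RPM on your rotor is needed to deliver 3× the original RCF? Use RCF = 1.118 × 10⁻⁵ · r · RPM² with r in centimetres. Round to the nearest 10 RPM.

≈ 25700 RPM

Original rotor: r = 71 mm / 2 = 35.5 mm = 3.55 cm
RCF = 1.118 × 10⁻⁵ × r × N²
RCF_original = 1.118 × 10⁻⁵ × 3.55 × (13640)² = 1.118 × 10⁻⁵ × 3.55 × 186,049,600 ≈ 7,384.1 × g
Target RCF = 3 × 7,384.1 ≈ 22,152.3 × g
Your rotor: r = 30 mm = 3.0 cm
22,152.3 = 1.118 × 10⁻⁵ × 3 × N²
N² = 22,152.3 / (3.354 × 10⁻⁵) = 660,474,061
N ≈ √660,474,061 ≈ 25,699.7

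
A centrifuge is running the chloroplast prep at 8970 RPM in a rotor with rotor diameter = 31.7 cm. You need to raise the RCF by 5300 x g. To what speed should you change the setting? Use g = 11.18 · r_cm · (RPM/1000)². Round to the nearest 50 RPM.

r = 31.7 / 2 = 15.85 cm
Current RCF = 11.18 × 15.85 × (8.97)² = 11.18 × 15.85 × 80.4609 ≈ 14,257.9 × g
Target RCF = 14,257.9 + 5,300 = 19,557.9 × g
(N/1000)² = 19,557.9 / 177.203 = 110.37
N = 1000 × √110.37 ≈ 10,505.7

≈ 10500 RPM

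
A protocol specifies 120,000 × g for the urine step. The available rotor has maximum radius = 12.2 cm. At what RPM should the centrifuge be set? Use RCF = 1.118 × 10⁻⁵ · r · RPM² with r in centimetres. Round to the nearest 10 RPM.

N ≈ 29660 RPM

120,000 = 1.118 × 10⁻⁵ × 12.2 × N²
N² = 120,000 / (13.6396 × 10⁻⁵) = 879,791,196
N ≈ √879,791,196 ≈ 29,661.3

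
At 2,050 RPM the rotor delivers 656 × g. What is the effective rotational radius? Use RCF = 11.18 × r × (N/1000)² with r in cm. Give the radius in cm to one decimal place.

≈ 14.0 cm

656 = 11.18 × r × (2.05)²
r = 656 / (11.18 × 4.2025) = 656 / 46.98395 ≈ 13.962 cm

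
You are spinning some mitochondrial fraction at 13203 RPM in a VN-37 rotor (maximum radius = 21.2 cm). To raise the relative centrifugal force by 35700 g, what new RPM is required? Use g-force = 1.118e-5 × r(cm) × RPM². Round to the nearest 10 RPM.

≈ 18030 RPM

Current RCF = 1.118 × 10⁻⁵ × 21.2 × (13203)² = 1.118 × 10⁻⁵ × 21.2 × 174,319,209 ≈ 41,316.4 × g
Target RCF = 41,316.4 + 35,700 = 77,016.4 × g
N² = 77,016.4 / (23.7016 × 10⁻⁵) = 324,941,776
N ≈ √324,941,776 ≈ 18,026.1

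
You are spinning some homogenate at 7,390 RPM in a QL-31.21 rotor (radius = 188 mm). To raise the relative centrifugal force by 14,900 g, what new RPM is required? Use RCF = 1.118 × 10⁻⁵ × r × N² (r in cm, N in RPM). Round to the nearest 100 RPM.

r = 188 mm = 18.8 cm
Current RCF = 1.118 × 10⁻⁵ × 18.8 × (7390)² = 1.118 × 10⁻⁵ × 18.8 × 54,612,100 ≈ 11,478.6 × g
Target RCF = 11,478.6 + 14,900 = 26,378.6 × g
N² = 26,378.6 / (21.0184 × 10⁻⁵) = 125,502,417
N ≈ √125,502,417 ≈ 11,202.8

11200 RPM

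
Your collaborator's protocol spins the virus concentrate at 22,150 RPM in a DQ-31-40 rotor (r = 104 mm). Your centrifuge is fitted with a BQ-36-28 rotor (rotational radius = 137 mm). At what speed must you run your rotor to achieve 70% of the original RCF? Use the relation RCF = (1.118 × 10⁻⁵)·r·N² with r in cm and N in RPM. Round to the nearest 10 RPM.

16150 RPM

Original rotor: r = 104 mm = 10.4 cm
RCF_original = 1.118 × 10⁻⁵ × 10.4 × (22150)² = 1.118 × 10⁻⁵ × 10.4 × 490,622,500 ≈ 57,045.7 × g
Target RCF = 0.7 × 57,045.7 ≈ 39,932 × g
Your rotor: r = 137 mm = 13.7 cm
39,932 = 1.118 × 10⁻⁵ × 13.7 × N²
N² = 39,932 / (15.3166 × 10⁻⁵) = 260,710,602
N ≈ √260,710,602 ≈ 16,146.5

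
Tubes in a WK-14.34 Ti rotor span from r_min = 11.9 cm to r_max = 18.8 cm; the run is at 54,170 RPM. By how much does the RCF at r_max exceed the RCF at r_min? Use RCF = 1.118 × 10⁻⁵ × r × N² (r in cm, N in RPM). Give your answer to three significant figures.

ΔRCF ≈ 226000 g

ΔRCF = 1.118 × 10⁻⁵ × (r_max − r_min) × N² = 1.118 × 10⁻⁵ × 6.9 × 2,934,388,900 ≈ 226,364.6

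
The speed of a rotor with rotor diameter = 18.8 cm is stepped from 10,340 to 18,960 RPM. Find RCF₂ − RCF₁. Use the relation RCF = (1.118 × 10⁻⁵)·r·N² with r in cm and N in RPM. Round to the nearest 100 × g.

r = 18.8 / 2 = 9.4 cm
RCF₁ = 1.118 × 10⁻⁵ × 9.4 × (10340)² = 1.118 × 10⁻⁵ × 9.4 × 106,915,600 ≈ 11,236 × g
RCF₂ = 1.118 × 10⁻⁵ × 9.4 × (18960)² = 1.118 × 10⁻⁵ × 9.4 × 359,481,600 ≈ 37,778.6 × g
Increase = 37,778.6 − 11,236 = 26,542.6

≈ 26500 g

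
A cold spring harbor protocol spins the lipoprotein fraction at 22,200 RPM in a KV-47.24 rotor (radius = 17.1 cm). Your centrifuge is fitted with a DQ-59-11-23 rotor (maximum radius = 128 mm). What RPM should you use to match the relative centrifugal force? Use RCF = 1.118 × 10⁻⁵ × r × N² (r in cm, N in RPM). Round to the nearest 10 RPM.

25660 RPM

RCF = 1.118 × 10⁻⁵ × r × N²
RCF_original = 1.118 × 10⁻⁵ × 17.1 × (22200)² = 1.118 × 10⁻⁵ × 17.1 × 492,840,000 ≈ 94,220.2 × g
Your rotor: r = 128 mm = 12.8 cm
94,220.2 = 1.118 × 10⁻⁵ × 12.8 × N²
N² = 94,220.2 / (14.3104 × 10⁻⁵) = 658,403,678
N ≈ √658,403,678 ≈ 25,659.4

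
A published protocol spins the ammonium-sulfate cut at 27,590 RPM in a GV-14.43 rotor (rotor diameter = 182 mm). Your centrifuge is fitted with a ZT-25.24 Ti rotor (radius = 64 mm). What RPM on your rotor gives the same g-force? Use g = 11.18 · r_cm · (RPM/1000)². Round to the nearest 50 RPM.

32900 RPM

Original rotor: r = 182 mm / 2 = 91 mm = 9.1 cm
RCF = 11.18 × r × (N/1000)²
RCF_original = 11.18 × 9.1 × (27.59)² = 11.18 × 9.1 × 761.2081 ≈ 77,443.8 × g
Your rotor: r = 64 mm = 6.4 cm
77,443.8 = 11.18 × 6.4 × (N/1000)²
(N/1000)² = 77,443.8 / 71.552 = 1082.343
N = 1000 × √1082.343 ≈ 32,899.0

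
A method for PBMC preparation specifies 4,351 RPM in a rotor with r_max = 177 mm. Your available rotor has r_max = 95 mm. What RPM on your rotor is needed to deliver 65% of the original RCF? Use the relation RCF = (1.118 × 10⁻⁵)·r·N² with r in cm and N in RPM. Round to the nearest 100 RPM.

≈ 4800 RPM

Original rotor: r = 177 mm = 17.7 cm
RCF = 1.118 × 10⁻⁵ × r × N²
RCF_original = 1.118 × 10⁻⁵ × 17.7 × (4351)² = 1.118 × 10⁻⁵ × 17.7 × 18,931,201 ≈ 3,746.2 × g
Target RCF = 0.65 × 3,746.2 ≈ 2,435 × g
Your rotor: r = 95 mm = 9.5 cm
2,435 = 1.118 × 10⁻⁵ × 9.5 × N²
N² = 2,435 / (10.621 × 10⁻⁵) = 22,926,278
N ≈ √22,926,278 ≈ 4,788.1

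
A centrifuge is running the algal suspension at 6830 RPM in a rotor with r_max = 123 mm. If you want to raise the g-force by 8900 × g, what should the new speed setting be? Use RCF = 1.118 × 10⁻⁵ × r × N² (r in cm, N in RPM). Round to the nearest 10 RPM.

N₂ ≈ 10550 RPM

r = 123 mm = 12.3 cm
Current RCF = 1.118 × 10⁻⁵ × 12.3 × (6830)² = 1.118 × 10⁻⁵ × 12.3 × 46,648,900 ≈ 6,414.9 × g
Target RCF = 6,414.9 + 8,900 = 15,314.9 × g
N² = 15,314.9 / (13.7514 × 10⁻⁵) = 111,369,751
N ≈ √111,369,751 ≈ 10,553.2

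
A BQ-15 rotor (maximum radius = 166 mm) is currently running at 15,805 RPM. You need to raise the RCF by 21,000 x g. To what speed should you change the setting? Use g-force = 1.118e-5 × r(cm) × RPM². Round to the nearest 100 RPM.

N₂ ≈ 19100 RPM

r = 166 mm = 16.6 cm
Current RCF = 1.118 × 10⁻⁵ × 16.6 × (15805)² = 1.118 × 10⁻⁵ × 16.6 × 249,798,025 ≈ 46,359.5 × g
Target RCF = 46,359.5 + 21,000 = 67,359.5 × g
N² = 67,359.5 / (18.5588 × 10⁻⁵) = 362,951,807
N ≈ √362,951,807 ≈ 19,051.3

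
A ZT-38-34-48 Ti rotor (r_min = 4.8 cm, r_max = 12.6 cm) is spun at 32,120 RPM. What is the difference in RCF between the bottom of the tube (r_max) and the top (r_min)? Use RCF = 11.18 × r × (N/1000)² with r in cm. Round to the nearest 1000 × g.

90000 g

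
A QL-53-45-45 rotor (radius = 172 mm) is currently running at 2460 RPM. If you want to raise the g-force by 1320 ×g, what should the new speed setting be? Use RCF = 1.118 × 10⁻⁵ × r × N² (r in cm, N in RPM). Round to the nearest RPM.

3594 RPM

r = 172 mm = 17.2 cm
Current RCF = 1.118 × 10⁻⁵ × 17.2 × (2460)² = 1.118 × 10⁻⁵ × 17.2 × 6,051,600 ≈ 1,163.7 × g
Target RCF = 1,163.7 + 1,320 = 2,483.7 × g
N² = 2,483.7 / (19.2296 × 10⁻⁵) = 12,916,025
N ≈ √12,916,025 ≈ 3,593.9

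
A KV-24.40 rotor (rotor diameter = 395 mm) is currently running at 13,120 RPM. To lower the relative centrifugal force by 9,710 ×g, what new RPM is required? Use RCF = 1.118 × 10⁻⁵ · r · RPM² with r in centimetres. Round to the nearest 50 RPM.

r = 395 mm / 2 = 197.5 mm = 19.75 cm
Current RCF = 1.118 × 10⁻⁵ × 19.75 × (13120)² = 1.118 × 10⁻⁵ × 19.75 × 172,134,400 ≈ 38,008.1 × g
Target RCF = 38,008.1 − 9,710 = 28,298.1 × g
N² = 28,298.1 / (22.0805 × 10⁻⁵) = 128,158,783
N ≈ √128,158,783 ≈ 11,320.7

11300 RPM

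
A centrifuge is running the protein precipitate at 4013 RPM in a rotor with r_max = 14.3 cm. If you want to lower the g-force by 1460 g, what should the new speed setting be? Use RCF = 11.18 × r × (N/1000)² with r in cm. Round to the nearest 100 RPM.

≈ 2600 RPM

Current RCF = 11.18 × 14.3 × (4.013)² = 11.18 × 14.3 × 16.104169 ≈ 2,574.6 × g
Target RCF = 2,574.6 − 1,460 = 1,114.6 × g
(N/1000)² = 1,114.6 / 159.874 = 6.97174
N = 1000 × √6.97174 ≈ 2,640.4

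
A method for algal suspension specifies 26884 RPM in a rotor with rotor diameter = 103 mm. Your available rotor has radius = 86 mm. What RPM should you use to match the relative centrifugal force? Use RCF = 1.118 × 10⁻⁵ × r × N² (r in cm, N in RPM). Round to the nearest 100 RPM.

20800 RPM

Original rotor: r = 103 mm / 2 = 51.5 mm = 5.15 cm
RCF_original = 1.118 × 10⁻⁵ × 5.15 × (26884)² = 1.118 × 10⁻⁵ × 5.15 × 722,749,456 ≈ 41,613.7 × g
Your rotor: r = 86 mm = 8.6 cm
41,613.7 = 1.118 × 10⁻⁵ × 8.6 × N²
N² = 41,613.7 / (9.6148 × 10⁻⁵) = 432,808,795
N ≈ √432,808,795 ≈ 20,804.1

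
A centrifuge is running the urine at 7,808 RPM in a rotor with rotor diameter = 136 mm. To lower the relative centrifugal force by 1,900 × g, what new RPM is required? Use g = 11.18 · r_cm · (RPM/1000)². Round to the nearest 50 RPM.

r = 136 mm / 2 = 68 mm = 6.8 cm
Current RCF = 11.18 × 6.8 × (7.808)² = 11.18 × 6.8 × 60.964864 ≈ 4,634.8 × g
Target RCF = 4,634.8 − 1,900 = 2,734.8 × g
(N/1000)² = 2,734.8 / 76.024 = 35.97285
N = 1000 × √35.97285 ≈ 5,997.7

6000 RPM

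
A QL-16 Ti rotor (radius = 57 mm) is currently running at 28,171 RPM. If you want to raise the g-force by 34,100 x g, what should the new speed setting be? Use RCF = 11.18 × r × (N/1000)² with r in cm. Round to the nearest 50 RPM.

36450 RPM

r = 57 mm = 5.7 cm
Current RCF = 11.18 × 5.7 × (28.171)² = 11.18 × 5.7 × 793.605241 ≈ 50,573.3 × g
Target RCF = 50,573.3 + 34,100 = 84,673.3 × g
(N/1000)² = 84,673.3 / 63.726 = 1328.709
N = 1000 × √1328.709 ≈ 36,451.5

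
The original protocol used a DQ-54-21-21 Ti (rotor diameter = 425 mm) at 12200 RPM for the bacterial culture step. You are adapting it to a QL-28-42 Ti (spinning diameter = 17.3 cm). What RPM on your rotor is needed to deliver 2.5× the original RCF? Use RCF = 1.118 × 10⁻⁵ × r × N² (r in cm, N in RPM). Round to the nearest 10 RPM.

30230 RPM

Original rotor: r = 425 mm / 2 = 212.5 mm = 21.25 cm
RCF_original = 1.118 × 10⁻⁵ × 21.25 × (12200)² = 1.118 × 10⁻⁵ × 21.25 × 148,840,000 ≈ 35,360.7 × g
Target RCF = 2.5 × 35,360.7 ≈ 88,401.8 × g
Your rotor: r = 17.3 / 2 = 8.65 cm
88,401.8 = 1.118 × 10⁻⁵ × 8.65 × N²
N² = 88,401.8 / (9.6707 × 10⁻⁵) = 914,119,971
N ≈ √914,119,971 ≈ 30,234.4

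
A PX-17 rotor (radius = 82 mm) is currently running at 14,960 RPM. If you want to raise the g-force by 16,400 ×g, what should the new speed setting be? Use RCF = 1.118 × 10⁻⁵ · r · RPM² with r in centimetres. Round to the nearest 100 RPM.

r = 82 mm = 8.2 cm
Current RCF = 1.118 × 10⁻⁵ × 8.2 × (14960)² = 1.118 × 10⁻⁵ × 8.2 × 223,801,600 ≈ 20,517.2 × g
Target RCF = 20,517.2 + 16,400 = 36,917.2 × g
N² = 36,917.2 / (9.1676 × 10⁻⁵) = 402,692,090
N ≈ √402,692,090 ≈ 20,067.2

20100 RPM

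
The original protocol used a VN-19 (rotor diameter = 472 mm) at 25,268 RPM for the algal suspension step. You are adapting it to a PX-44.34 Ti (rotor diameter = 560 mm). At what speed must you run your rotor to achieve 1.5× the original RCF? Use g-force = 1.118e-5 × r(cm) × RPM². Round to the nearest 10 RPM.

Original rotor: r = 472 mm / 2 = 236 mm = 23.6 cm
RCF_original = 1.118 × 10⁻⁵ × 23.6 × (25268)² = 1.118 × 10⁻⁵ × 23.6 × 638,471,824 ≈ 168,459.5 × g
Target RCF = 1.5 × 168,459.5 ≈ 252,689.2 × g
Your rotor: r = 560 mm / 2 = 280 mm = 28 cm
252,689.2 = 1.118 × 10⁻⁵ × 28 × N²
N² = 252,689.2 / (31.304 × 10⁻⁵) = 807,210,580
N ≈ √807,210,580 ≈ 28,411.5

≈ 28410 RPM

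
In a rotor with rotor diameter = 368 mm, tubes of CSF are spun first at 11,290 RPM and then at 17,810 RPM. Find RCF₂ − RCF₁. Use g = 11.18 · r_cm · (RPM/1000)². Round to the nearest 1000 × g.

r = 368 mm / 2 = 184 mm = 18.4 cm
RCF₁ = 11.18 × 18.4 × (11.29)² = 11.18 × 18.4 × 127.4641 ≈ 26,220.9 × g
RCF₂ = 11.18 × 18.4 × (17.81)² = 11.18 × 18.4 × 317.1961 ≈ 65,251 × g
Increase = 65,251 − 26,220.9 = 39,030.1

39000 × g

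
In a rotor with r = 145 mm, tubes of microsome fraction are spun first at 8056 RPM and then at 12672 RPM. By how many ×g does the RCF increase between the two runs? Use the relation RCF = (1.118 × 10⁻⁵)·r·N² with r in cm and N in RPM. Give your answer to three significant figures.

r = 145 mm = 14.5 cm
RCF₁ = 1.118 × 10⁻⁵ × 14.5 × (8056)² = 1.118 × 10⁻⁵ × 14.5 × 64,899,136 ≈ 10,520.8 × g
RCF₂ = 1.118 × 10⁻⁵ × 14.5 × (12672)² = 1.118 × 10⁻⁵ × 14.5 × 160,579,584 ≈ 26,031.6 × g
Increase = 26,031.6 − 10,520.8 = 15,510.8

15500 ×g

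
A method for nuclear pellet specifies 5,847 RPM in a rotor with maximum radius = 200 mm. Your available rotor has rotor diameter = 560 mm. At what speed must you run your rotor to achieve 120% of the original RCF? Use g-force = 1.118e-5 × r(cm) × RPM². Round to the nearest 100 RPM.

Original rotor: r = 200 mm = 20.0 cm
RCF = 1.118 × 10⁻⁵ × r × N²
RCF_original = 1.118 × 10⁻⁵ × 20 × (5847)² = 1.118 × 10⁻⁵ × 20 × 34,187,409 ≈ 7,644.3 × g
Target RCF = 1.2 × 7,644.3 ≈ 9,173.2 × g
Your rotor: r = 560 mm / 2 = 280 mm = 28 cm
9,173.2 = 1.118 × 10⁻⁵ × 28 × N²
N² = 9,173.2 / (31.304 × 10⁻⁵) = 29,303,603
N ≈ √29,303,603 ≈ 5,413.3

5400 RPM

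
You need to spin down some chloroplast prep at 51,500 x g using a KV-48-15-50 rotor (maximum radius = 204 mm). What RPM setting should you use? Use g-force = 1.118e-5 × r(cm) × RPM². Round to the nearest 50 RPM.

N ≈ 15050 RPM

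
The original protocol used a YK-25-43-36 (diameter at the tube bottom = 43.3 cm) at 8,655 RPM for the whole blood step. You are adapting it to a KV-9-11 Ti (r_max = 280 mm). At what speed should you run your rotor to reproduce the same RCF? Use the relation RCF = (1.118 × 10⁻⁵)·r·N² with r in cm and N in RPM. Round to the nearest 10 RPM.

Original rotor: r = 43.3 / 2 = 21.65 cm
RCF_original = 1.118 × 10⁻⁵ × 21.65 × (8655)² = 1.118 × 10⁻⁵ × 21.65 × 74,909,025 ≈ 18,131.5 × g
Your rotor: r = 280 mm = 28.0 cm
18,131.5 = 1.118 × 10⁻⁵ × 28 × N²
N² = 18,131.5 / (31.304 × 10⁻⁵) = 57,920,713
N ≈ √57,920,713 ≈ 7,610.6

7610 RPM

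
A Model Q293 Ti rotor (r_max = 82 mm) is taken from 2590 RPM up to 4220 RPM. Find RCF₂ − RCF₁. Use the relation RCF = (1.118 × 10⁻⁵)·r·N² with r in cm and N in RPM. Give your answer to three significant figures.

≈ 1020 g

r = 82 mm = 8.2 cm
RCF₁ = 1.118 × 10⁻⁵ × 8.2 × (2590)² = 1.118 × 10⁻⁵ × 8.2 × 6,708,100 ≈ 615 × g
RCF₂ = 1.118 × 10⁻⁵ × 8.2 × (4220)² = 1.118 × 10⁻⁵ × 8.2 × 17,808,400 ≈ 1,632.6 × g
Increase = 1,632.6 − 615 = 1,017.6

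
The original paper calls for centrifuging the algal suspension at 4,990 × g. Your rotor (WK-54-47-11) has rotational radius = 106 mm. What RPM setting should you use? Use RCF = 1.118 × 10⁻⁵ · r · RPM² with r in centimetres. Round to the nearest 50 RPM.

≈ 6500 RPM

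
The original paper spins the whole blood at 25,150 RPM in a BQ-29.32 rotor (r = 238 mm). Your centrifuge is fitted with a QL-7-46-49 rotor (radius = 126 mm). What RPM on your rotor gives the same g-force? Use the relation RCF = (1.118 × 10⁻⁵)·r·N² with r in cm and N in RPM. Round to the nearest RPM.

34565 RPM

Original rotor: r = 238 mm = 23.8 cm
RCF = 1.118 × 10⁻⁵ × r × N²
RCF_original = 1.118 × 10⁻⁵ × 23.8 × (25150)² = 1.118 × 10⁻⁵ × 23.8 × 632,522,500 ≈ 168,304.1 × g
Your rotor: r = 126 mm = 12.6 cm
168,304.1 = 1.118 × 10⁻⁵ × 12.6 × N²
N² = 168,304.1 / (14.0868 × 10⁻⁵) = 1,194,764,602
N ≈ √1,194,764,602 ≈ 34,565.4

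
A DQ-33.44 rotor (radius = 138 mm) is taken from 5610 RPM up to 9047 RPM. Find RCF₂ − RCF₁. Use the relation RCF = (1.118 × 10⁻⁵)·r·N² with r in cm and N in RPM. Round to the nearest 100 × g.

r = 138 mm = 13.8 cm
RCF₁ = 1.118 × 10⁻⁵ × 13.8 × (5610)² = 1.118 × 10⁻⁵ × 13.8 × 31,472,100 ≈ 4,855.6 × g
RCF₂ = 1.118 × 10⁻⁵ × 13.8 × (9047)² = 1.118 × 10⁻⁵ × 13.8 × 81,848,209 ≈ 12,627.9 × g
Increase = 12,627.9 − 4,855.6 = 7,772.3

7800 x g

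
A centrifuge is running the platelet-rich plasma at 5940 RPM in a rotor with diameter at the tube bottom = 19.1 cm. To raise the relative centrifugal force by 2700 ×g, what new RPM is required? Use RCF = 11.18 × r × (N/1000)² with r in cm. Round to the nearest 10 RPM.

r = 19.1 / 2 = 9.55 cm
Current RCF = 11.18 × 9.55 × (5.94)² = 11.18 × 9.55 × 35.2836 ≈ 3,767.2 × g
Target RCF = 3,767.2 + 2,700 = 6,467.2 × g
(N/1000)² = 6,467.2 / 106.769 = 60.57189
N = 1000 × √60.57189 ≈ 7,782.8

≈ 7780 RPM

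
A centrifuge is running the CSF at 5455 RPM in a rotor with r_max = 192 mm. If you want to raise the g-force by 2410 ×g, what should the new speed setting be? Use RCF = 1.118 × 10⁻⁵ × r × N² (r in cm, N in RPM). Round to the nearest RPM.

r = 192 mm = 19.2 cm
Current RCF = 1.118 × 10⁻⁵ × 19.2 × (5455)² = 1.118 × 10⁻⁵ × 19.2 × 29,757,025 ≈ 6,387.5 × g
Target RCF = 6,387.5 + 2,410 = 8,797.5 × g
N² = 8,797.5 / (21.4656 × 10⁻⁵) = 40,984,179
N ≈ √40,984,179 ≈ 6,401.9

≈ 6402 RPM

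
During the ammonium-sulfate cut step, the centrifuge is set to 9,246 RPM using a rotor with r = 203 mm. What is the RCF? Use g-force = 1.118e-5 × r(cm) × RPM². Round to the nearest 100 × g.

r = 203 mm = 20.3 cm
RCF = 1.118 × 10⁻⁵ × r × N²
RCF = 1.118 × 10⁻⁵ × 20.3 × (9246)² = 1.118 × 10⁻⁵ × 20.3 × 85,488,516 ≈ 19,402 × g

RCF ≈ 19400 ×g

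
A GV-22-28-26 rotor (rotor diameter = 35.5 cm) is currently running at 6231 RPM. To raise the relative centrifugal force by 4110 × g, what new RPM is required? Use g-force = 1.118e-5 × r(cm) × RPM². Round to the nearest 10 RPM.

r = 35.5 / 2 = 17.75 cm
Current RCF = 1.118 × 10⁻⁵ × 17.75 × (6231)² = 1.118 × 10⁻⁵ × 17.75 × 38,825,361 ≈ 7,704.7 × g
Target RCF = 7,704.7 + 4,110 = 11,814.7 × g
N² = 11,814.7 / (19.8445 × 10⁻⁵) = 59,536,395
N ≈ √59,536,395 ≈ 7,716.0

≈ 7720 RPM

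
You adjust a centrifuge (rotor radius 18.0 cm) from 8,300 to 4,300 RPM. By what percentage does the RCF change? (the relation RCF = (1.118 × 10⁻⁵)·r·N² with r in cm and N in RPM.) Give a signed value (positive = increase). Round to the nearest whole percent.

-73%

RCF ∝ N², so the ratio is (4300/8300)² = (0.518072)² = 0.2684.
Change = 0.2684 − 1 = -0.7316 → -73.2%.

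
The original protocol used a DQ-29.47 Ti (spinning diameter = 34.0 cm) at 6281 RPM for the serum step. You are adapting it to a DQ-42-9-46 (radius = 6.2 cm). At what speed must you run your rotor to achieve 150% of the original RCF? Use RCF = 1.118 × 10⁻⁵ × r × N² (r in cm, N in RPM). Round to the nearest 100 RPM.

≈ 12700 RPM

Original rotor: r = 34.0 / 2 = 17 cm
RCF_original = 1.118 × 10⁻⁵ × 17 × (6281)² = 1.118 × 10⁻⁵ × 17 × 39,450,961 ≈ 7,498 × g
Target RCF = 1.5 × 7,498 ≈ 11,247 × g
11,247 = 1.118 × 10⁻⁵ × 6.2 × N²
N² = 11,247 / (6.9316 × 10⁻⁵) = 162,256,910
N ≈ √162,256,910 ≈ 12,738.0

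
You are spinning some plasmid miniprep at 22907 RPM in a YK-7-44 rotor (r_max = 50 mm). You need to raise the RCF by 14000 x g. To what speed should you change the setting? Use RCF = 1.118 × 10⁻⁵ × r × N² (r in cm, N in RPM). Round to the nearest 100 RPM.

r = 50 mm = 5.0 cm
Current RCF = 1.118 × 10⁻⁵ × 5 × (22907)² = 1.118 × 10⁻⁵ × 5 × 524,730,649 ≈ 29,332.4 × g
Target RCF = 29,332.4 + 14,000 = 43,332.4 × g
N² = 43,332.4 / (5.59 × 10⁻⁵) = 775,177,102
N ≈ √775,177,102 ≈ 27,842.0

27800 RPM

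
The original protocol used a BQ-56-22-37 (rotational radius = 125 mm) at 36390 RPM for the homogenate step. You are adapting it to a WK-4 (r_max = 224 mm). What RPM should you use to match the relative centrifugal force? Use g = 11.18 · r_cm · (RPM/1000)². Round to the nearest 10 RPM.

27180 RPM

Original rotor: r = 125 mm = 12.5 cm
RCF = 11.18 × r × (N/1000)²
RCF_original = 11.18 × 12.5 × (36.39)² = 11.18 × 12.5 × 1,324.2321 ≈ 185,061.4 × g
Your rotor: r = 224 mm = 22.4 cm
185,061.4 = 11.18 × 22.4 × (N/1000)²
(N/1000)² = 185,061.4 / 250.432 = 738.9687
N = 1000 × √738.9687 ≈ 27,184.0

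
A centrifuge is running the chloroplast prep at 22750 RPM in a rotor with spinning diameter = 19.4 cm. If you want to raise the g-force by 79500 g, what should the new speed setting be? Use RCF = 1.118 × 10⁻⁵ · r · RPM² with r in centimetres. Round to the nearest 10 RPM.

N₂ ≈ 35360 RPM

r = 19.4 / 2 = 9.7 cm
Current RCF = 1.118 × 10⁻⁵ × 9.7 × (22750)² = 1.118 × 10⁻⁵ × 9.7 × 517,562,500 ≈ 56,127.6 × g
Target RCF = 56,127.6 + 79,500 = 135,627.6 × g
N² = 135,627.6 / (10.8446 × 10⁻⁵) = 1,250,646,405
N ≈ √1,250,646,405 ≈ 35,364.5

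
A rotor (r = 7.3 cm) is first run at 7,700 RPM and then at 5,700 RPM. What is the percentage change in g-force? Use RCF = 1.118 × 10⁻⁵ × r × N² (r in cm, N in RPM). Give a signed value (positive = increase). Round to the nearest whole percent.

-45%

RCF ∝ N², so the ratio is (5700/7700)² = (0.740260)² = 0.5480.
Change = 0.5480 − 1 = -0.4520 → -45.2%.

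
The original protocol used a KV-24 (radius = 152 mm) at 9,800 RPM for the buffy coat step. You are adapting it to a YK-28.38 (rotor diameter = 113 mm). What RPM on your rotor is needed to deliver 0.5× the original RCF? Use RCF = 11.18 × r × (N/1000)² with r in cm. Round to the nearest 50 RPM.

11350 RPM

Original rotor: r = 152 mm = 15.2 cm
RCF = 11.18 × r × (N/1000)²
RCF_original = 11.18 × 15.2 × (9.8)² = 11.18 × 15.2 × 96.04 ≈ 16,320.7 × g
Target RCF = 0.5 × 16,320.7 ≈ 8,160.4 × g
Your rotor: r = 113 mm / 2 = 56.5 mm = 5.65 cm
8,160.4 = 11.18 × 5.65 × (N/1000)²
(N/1000)² = 8,160.4 / 63.167 = 129.1877
N = 1000 × √129.1877 ≈ 11,366.1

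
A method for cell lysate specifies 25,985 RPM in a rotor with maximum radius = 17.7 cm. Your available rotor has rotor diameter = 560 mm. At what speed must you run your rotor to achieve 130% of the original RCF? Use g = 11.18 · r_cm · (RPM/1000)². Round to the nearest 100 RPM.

RCF = 11.18 × r × (N/1000)²
RCF_original = 11.18 × 17.7 × (25.985)² = 11.18 × 17.7 × 675.220225 ≈ 133,616.6 × g
Target RCF = 1.3 × 133,616.6 ≈ 173,701.6 × g
Your rotor: r = 560 mm / 2 = 280 mm = 28 cm
173,701.6 = 11.18 × 28 × (N/1000)²
(N/1000)² = 173,701.6 / 313.04 = 554.8863
N = 1000 × √554.8863 ≈ 23,556.0

≈ 23600 RPM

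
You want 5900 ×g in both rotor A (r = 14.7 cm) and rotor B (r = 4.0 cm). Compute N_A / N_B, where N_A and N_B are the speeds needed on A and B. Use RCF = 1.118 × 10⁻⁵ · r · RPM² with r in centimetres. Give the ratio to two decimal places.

0.52

At fixed RCF, N ∝ 1/√r, so N_A/N_B = √(r_B/r_A) = √(4.0/14.7) = √0.272109 = 0.5216.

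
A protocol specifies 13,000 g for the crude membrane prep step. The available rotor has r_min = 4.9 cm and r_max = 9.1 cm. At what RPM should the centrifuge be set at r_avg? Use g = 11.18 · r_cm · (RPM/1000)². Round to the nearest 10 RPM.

12890 RPM

r_avg = (4.9 + 9.1) / 2 = 7 cm
RCF = 11.18 × r × (N/1000)²
13,000 = 11.18 × 7 × (N/1000)²
(N/1000)² = 13,000 / 78.26 = 166.113
N = 1000 × √166.113 ≈ 12,888.5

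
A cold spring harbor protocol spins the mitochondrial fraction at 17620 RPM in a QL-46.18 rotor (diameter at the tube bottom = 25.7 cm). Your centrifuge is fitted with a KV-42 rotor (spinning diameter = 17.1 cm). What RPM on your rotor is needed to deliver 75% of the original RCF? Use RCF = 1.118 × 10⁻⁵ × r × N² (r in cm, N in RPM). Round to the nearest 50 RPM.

Original rotor: r = 25.7 / 2 = 12.85 cm
RCF_original = 1.118 × 10⁻⁵ × 12.85 × (17620)² = 1.118 × 10⁻⁵ × 12.85 × 310,464,400 ≈ 44,602.2 × g
Target RCF = 0.75 × 44,602.2 ≈ 33,451.6 × g
Your rotor: r = 17.1 / 2 = 8.55 cm
33,451.6 = 1.118 × 10⁻⁵ × 8.55 × N²
N² = 33,451.6 / (9.5589 × 10⁻⁵) = 349,952,400
N ≈ √349,952,400 ≈ 18,707.0

≈ 18700 RPM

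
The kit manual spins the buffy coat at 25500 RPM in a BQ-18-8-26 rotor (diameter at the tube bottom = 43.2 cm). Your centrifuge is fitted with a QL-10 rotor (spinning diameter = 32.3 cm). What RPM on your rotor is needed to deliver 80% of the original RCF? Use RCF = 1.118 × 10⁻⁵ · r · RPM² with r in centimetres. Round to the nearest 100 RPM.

≈ 26400 RPM

Original rotor: r = 43.2 / 2 = 21.6 cm
RCF = 1.118 × 10⁻⁵ × r × N²
RCF_original = 1.118 × 10⁻⁵ × 21.6 × (25500)² = 1.118 × 10⁻⁵ × 21.6 × 650,250,000 ≈ 157,027.6 × g
Target RCF = 0.8 × 157,027.6 ≈ 125,622.1 × g
Your rotor: r = 32.3 / 2 = 16.15 cm
125,622.1 = 1.118 × 10⁻⁵ × 16.15 × N²
N² = 125,622.1 / (18.0557 × 10⁻⁵) = 695,747,603
N ≈ √695,747,603 ≈ 26,377.0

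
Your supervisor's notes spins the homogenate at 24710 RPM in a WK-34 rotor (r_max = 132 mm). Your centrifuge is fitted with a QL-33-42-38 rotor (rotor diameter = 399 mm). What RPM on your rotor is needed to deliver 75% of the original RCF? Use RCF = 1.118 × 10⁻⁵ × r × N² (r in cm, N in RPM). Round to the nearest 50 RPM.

Original rotor: r = 132 mm = 13.2 cm
RCF_original = 1.118 × 10⁻⁵ × 13.2 × (24710)² = 1.118 × 10⁻⁵ × 13.2 × 610,584,100 ≈ 90,107.6 × g
Target RCF = 0.75 × 90,107.6 ≈ 67,580.7 × g
Your rotor: r = 399 mm / 2 = 199.5 mm = 19.95 cm
67,580.7 = 1.118 × 10⁻⁵ × 19.95 × N²
N² = 67,580.7 / (22.3041 × 10⁻⁵) = 302,996,758
N ≈ √302,996,758 ≈ 17,406.8

17400 RPM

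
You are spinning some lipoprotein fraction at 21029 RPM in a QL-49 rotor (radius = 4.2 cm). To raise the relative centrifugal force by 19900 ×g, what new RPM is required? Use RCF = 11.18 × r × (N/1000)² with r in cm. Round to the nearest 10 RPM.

N₂ ≈ 29430 RPM

Current RCF = 11.18 × 4.2 × (21.029)² = 11.18 × 4.2 × 442.218841 ≈ 20,764.8 × g
Target RCF = 20,764.8 + 19,900 = 40,664.8 × g
(N/1000)² = 40,664.8 / 46.956 = 866.0193
N = 1000 × √866.0193 ≈ 29,428.2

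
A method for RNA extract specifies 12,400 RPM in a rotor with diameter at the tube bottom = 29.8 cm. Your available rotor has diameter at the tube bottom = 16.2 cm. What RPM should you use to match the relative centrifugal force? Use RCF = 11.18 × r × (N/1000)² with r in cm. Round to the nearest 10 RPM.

≈ 16820 RPM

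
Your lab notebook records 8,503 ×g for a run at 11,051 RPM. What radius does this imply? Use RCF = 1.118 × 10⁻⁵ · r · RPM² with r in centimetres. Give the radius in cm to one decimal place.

8503 = 1.118 × 10⁻⁵ × r × (11051)²
r = 8503 / (1.118 × 10⁻⁵ × 122,124,601) = 8503 / 1365.353 ≈ 6.228 cm

6.2 cm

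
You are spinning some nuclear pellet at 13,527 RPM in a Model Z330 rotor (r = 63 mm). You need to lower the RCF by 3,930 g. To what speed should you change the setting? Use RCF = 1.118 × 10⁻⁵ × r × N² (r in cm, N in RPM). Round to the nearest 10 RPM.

11280 RPM

r = 63 mm = 6.3 cm
Current RCF = 1.118 × 10⁻⁵ × 6.3 × (13527)² = 1.118 × 10⁻⁵ × 6.3 × 182,979,729 ≈ 12,888 × g
Target RCF = 12,888 − 3,930 = 8,958 × g
N² = 8,958 / (7.0434 × 10⁻⁵) = 127,182,895
N ≈ √127,182,895 ≈ 11,277.5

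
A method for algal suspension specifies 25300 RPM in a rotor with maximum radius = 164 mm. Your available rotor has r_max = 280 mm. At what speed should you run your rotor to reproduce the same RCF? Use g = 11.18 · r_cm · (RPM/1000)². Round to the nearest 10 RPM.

Original rotor: r = 164 mm = 16.4 cm
RCF = 11.18 × r × (N/1000)²
RCF_original = 11.18 × 16.4 × (25.3)² = 11.18 × 16.4 × 640.09 ≈ 117,361.8 × g
Your rotor: r = 280 mm = 28.0 cm
117,361.8 = 11.18 × 28 × (N/1000)²
(N/1000)² = 117,361.8 / 313.04 = 374.9099
N = 1000 × √374.9099 ≈ 19,362.6

19360 RPM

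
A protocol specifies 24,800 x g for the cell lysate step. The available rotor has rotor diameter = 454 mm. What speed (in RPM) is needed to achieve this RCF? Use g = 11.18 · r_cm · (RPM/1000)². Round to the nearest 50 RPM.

N ≈ 9900 RPM

r = 454 mm / 2 = 227 mm = 22.7 cm
24,800 = 11.18 × 22.7 × (N/1000)²
(N/1000)² = 24,800 / 253.786 = 97.72013
N = 1000 × √97.72013 ≈ 9,885.3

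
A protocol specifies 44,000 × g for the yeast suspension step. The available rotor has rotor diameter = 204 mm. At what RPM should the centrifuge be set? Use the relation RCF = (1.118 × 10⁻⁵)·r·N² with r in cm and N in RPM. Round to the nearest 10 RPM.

r = 204 mm / 2 = 102 mm = 10.2 cm
44,000 = 1.118 × 10⁻⁵ × 10.2 × N²
N² = 44,000 / (11.4036 × 10⁻⁵) = 385,843,067
N ≈ √385,843,067 ≈ 19,642.9

N ≈ 19640 RPM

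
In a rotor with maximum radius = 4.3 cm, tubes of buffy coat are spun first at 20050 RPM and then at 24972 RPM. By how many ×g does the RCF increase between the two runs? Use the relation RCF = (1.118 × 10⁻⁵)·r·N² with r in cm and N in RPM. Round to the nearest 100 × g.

10700 ×g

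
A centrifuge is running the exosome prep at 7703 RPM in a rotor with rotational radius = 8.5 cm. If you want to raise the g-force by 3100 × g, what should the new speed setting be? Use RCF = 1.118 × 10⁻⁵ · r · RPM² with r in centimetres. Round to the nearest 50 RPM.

Current RCF = 1.118 × 10⁻⁵ × 8.5 × (7703)² = 1.118 × 10⁻⁵ × 8.5 × 59,336,209 ≈ 5,638.7 × g
Target RCF = 5,638.7 + 3,100 = 8,738.7 × g
N² = 8,738.7 / (9.503 × 10⁻⁵) = 91,957,277
N ≈ √91,957,277 ≈ 9,589.4

N₂ ≈ 9600 RPM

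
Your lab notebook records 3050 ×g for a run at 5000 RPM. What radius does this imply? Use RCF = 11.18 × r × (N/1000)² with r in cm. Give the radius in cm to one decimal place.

RCF = 11.18 × r × (N/1000)²
3050 = 11.18 × r × (5)²
r = 3050 / (11.18 × 25) = 3050 / 279.5 ≈ 10.912 cm

10.9 cm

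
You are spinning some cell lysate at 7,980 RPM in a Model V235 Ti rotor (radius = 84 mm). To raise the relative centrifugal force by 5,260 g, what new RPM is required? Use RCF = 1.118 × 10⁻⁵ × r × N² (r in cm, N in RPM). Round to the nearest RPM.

N₂ ≈ 10940 RPM

r = 84 mm = 8.4 cm
Current RCF = 1.118 × 10⁻⁵ × 8.4 × (7980)² = 1.118 × 10⁻⁵ × 8.4 × 63,680,400 ≈ 5,980.4 × g
Target RCF = 5,980.4 + 5,260 = 11,240.4 × g
N² = 11,240.4 / (9.3912 × 10⁻⁵) = 119,690,774
N ≈ √119,690,774 ≈ 10,940.3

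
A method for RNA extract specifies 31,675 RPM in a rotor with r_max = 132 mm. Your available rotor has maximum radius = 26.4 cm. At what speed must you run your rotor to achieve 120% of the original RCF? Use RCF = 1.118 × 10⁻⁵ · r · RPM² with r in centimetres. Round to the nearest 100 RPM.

24500 RPM

Original rotor: r = 132 mm = 13.2 cm
RCF = 1.118 × 10⁻⁵ × r × N²
RCF_original = 1.118 × 10⁻⁵ × 13.2 × (31675)² = 1.118 × 10⁻⁵ × 13.2 × 1,003,305,625 ≈ 148,063.8 × g
Target RCF = 1.2 × 148,063.8 ≈ 177,676.6 × g
177,676.6 = 1.118 × 10⁻⁵ × 26.4 × N²
N² = 177,676.6 / (29.5152 × 10⁻⁵) = 601,983,385
N ≈ √601,983,385 ≈ 24,535.3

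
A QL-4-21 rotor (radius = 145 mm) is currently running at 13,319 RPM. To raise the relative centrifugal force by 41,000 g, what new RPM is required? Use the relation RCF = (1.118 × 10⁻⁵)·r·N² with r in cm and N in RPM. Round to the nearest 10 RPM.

N₂ ≈ 20740 RPM

r = 145 mm = 14.5 cm
Current RCF = 1.118 × 10⁻⁵ × 14.5 × (13319)² = 1.118 × 10⁻⁵ × 14.5 × 177,395,761 ≈ 28,757.6 × g
Target RCF = 28,757.6 + 41,000 = 69,757.6 × g
N² = 69,757.6 / (16.211 × 10⁻⁵) = 430,310,283
N ≈ √430,310,283 ≈ 20,743.9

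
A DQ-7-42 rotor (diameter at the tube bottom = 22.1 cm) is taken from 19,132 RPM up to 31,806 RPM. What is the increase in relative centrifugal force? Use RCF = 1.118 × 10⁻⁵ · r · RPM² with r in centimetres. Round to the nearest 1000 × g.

r = 22.1 / 2 = 11.05 cm
RCF₁ = 1.118 × 10⁻⁵ × 11.05 × (19132)² = 1.118 × 10⁻⁵ × 11.05 × 366,033,424 ≈ 45,219.4 × g
RCF₂ = 1.118 × 10⁻⁵ × 11.05 × (31806)² = 1.118 × 10⁻⁵ × 11.05 × 1,011,621,636 ≈ 124,974.7 × g
Increase = 124,974.7 − 45,219.4 = 79,755.3

≈ 80000 × g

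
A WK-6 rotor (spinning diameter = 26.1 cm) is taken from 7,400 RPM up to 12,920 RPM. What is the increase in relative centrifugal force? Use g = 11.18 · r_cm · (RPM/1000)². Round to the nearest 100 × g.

r = 26.1 / 2 = 13.05 cm
RCF₁ = 11.18 × 13.05 × (7.4)² = 11.18 × 13.05 × 54.76 ≈ 7,989.4 × g
RCF₂ = 11.18 × 13.05 × (12.92)² = 11.18 × 13.05 × 166.9264 ≈ 24,354.4 × g
Increase = 24,354.4 − 7,989.4 = 16,365

16400 x g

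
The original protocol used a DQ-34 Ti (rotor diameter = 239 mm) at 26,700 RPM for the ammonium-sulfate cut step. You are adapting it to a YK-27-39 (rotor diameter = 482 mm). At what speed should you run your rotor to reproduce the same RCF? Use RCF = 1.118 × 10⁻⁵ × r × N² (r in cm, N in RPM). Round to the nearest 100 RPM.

18800 RPM

Original rotor: r = 239 mm / 2 = 119.5 mm = 11.95 cm
RCF = 1.118 × 10⁻⁵ × r × N²
RCF_original = 1.118 × 10⁻⁵ × 11.95 × (26700)² = 1.118 × 10⁻⁵ × 11.95 × 712,890,000 ≈ 95,242.8 × g
Your rotor: r = 482 mm / 2 = 241 mm = 24.1 cm
95,242.8 = 1.118 × 10⁻⁵ × 24.1 × N²
N² = 95,242.8 / (26.9438 × 10⁻⁵) = 353,486,888
N ≈ √353,486,888 ≈ 18,801.2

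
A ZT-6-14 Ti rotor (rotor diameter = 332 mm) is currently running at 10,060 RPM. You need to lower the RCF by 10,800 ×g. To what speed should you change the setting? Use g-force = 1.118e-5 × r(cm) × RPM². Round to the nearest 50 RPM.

6550 RPM

r = 332 mm / 2 = 166 mm = 16.6 cm
Current RCF = 1.118 × 10⁻⁵ × 16.6 × (10060)² = 1.118 × 10⁻⁵ × 16.6 × 101,203,600 ≈ 18,782.2 × g
Target RCF = 18,782.2 − 10,800 = 7,982.2 × g
N² = 7,982.2 / (18.5588 × 10⁻⁵) = 43,010,324
N ≈ √43,010,324 ≈ 6,558.2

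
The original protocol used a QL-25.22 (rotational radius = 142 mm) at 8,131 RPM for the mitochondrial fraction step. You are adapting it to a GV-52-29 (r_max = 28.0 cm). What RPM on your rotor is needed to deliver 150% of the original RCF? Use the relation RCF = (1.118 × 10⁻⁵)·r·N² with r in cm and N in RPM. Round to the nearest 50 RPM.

≈ 7100 RPM

Original rotor: r = 142 mm = 14.2 cm
RCF_original = 1.118 × 10⁻⁵ × 14.2 × (8131)² = 1.118 × 10⁻⁵ × 14.2 × 66,113,161 ≈ 10,495.9 × g
Target RCF = 1.5 × 10,495.9 ≈ 15,743.8 × g
15,743.8 = 1.118 × 10⁻⁵ × 28 × N²
N² = 15,743.8 / (31.304 × 10⁻⁵) = 50,293,253
N ≈ √50,293,253 ≈ 7,091.8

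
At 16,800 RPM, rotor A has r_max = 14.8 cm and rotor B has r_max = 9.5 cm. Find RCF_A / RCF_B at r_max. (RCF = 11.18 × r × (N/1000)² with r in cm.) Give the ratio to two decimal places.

At fixed N, RCF ∝ r, so RCF_A/RCF_B = r_A/r_B = 14.8 / 9.5 = 1.5579.

1.56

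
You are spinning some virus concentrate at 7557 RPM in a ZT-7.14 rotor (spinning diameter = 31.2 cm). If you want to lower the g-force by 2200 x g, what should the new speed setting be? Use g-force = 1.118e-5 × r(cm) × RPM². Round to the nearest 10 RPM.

N₂ ≈ 6670 RPM

r = 31.2 / 2 = 15.6 cm
Current RCF = 1.118 × 10⁻⁵ × 15.6 × (7557)² = 1.118 × 10⁻⁵ × 15.6 × 57,108,249 ≈ 9,960.1 × g
Target RCF = 9,960.1 − 2,200 = 7,760.1 × g
N² = 7,760.1 / (17.4408 × 10⁻⁵) = 44,493,945
N ≈ √44,493,945 ≈ 6,670.4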